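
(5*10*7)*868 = 303800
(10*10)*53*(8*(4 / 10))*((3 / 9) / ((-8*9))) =-2120 / 27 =-78.52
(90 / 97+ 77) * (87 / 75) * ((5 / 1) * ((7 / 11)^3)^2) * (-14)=-361059369146 / 859207085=-420.22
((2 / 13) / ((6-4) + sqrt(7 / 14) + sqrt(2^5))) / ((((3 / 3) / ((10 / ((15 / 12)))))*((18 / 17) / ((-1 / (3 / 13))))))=544 / 1971-136*sqrt(2) / 219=-0.60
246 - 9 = 237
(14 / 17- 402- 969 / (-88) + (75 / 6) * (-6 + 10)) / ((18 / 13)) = -735059 / 2992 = -245.67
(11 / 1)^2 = 121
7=7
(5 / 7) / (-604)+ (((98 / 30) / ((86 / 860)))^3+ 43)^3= 3538146661235708592341 / 83219724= 42515722128995.63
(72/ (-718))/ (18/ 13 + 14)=-0.01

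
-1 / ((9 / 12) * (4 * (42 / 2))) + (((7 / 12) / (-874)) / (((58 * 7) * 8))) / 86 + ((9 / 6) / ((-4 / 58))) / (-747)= 9660676849 / 729468423936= 0.01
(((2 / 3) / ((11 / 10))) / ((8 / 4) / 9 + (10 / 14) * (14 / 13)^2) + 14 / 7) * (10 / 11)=226480 / 96679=2.34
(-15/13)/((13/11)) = -165/169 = -0.98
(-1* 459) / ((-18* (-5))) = -51 / 10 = -5.10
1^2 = 1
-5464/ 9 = -607.11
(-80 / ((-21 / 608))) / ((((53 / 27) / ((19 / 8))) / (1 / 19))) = 54720 / 371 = 147.49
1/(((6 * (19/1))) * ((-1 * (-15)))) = 1/1710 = 0.00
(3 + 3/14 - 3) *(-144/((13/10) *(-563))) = 2160/51233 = 0.04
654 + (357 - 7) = 1004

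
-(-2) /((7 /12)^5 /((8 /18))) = 221184 /16807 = 13.16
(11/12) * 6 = 11/2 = 5.50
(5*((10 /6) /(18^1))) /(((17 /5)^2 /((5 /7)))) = 3125 /109242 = 0.03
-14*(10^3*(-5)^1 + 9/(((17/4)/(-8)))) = 1194032/17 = 70237.18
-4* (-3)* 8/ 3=32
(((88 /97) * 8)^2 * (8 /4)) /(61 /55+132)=0.79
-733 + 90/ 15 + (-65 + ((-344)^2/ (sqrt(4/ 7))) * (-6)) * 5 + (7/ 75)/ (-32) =-1775040 * sqrt(7) - 2524807/ 2400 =-4697366.41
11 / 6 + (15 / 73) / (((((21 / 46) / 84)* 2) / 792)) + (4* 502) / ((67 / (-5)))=435026201 / 29346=14824.04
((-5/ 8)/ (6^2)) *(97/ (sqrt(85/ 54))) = -97 *sqrt(510)/ 1632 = -1.34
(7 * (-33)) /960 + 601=192243 /320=600.76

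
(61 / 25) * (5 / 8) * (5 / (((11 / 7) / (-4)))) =-427 / 22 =-19.41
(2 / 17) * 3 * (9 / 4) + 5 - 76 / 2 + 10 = -755 / 34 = -22.21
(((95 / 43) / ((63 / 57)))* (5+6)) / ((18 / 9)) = 19855 / 1806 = 10.99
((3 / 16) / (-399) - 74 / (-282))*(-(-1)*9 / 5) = 47157 / 100016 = 0.47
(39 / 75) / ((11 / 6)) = 78 / 275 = 0.28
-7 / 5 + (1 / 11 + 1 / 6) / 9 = -4073 / 2970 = -1.37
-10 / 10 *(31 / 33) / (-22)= 31 / 726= 0.04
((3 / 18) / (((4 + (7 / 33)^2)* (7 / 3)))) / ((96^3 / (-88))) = -1331 / 757800960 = -0.00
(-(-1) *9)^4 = 6561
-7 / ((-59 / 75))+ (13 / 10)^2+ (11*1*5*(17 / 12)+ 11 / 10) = 396502 / 4425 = 89.60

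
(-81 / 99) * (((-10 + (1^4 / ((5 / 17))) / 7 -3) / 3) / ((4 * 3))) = 219 / 770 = 0.28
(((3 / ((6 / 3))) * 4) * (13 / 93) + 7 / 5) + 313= 48862 / 155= 315.24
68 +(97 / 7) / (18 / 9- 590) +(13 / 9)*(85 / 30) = 2669725 / 37044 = 72.07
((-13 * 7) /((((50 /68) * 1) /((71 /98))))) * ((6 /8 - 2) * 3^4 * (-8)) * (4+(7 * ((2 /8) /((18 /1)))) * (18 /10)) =-303217.37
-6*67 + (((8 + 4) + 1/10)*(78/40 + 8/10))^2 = 1128361/1600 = 705.23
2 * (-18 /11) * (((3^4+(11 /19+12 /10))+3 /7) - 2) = -1944108 /7315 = -265.77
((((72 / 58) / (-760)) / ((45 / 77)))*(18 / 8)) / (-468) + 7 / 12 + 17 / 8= 46559731 / 17191200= 2.71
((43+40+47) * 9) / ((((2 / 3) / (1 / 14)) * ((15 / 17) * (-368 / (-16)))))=1989 / 322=6.18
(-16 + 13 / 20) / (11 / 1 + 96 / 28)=-2149 / 2020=-1.06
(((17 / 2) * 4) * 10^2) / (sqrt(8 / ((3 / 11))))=850 * sqrt(66) / 11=627.77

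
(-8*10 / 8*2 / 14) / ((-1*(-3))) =-10 / 21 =-0.48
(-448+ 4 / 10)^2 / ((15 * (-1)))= -1669548 / 125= -13356.38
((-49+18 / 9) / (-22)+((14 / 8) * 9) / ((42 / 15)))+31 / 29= 22535 / 2552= 8.83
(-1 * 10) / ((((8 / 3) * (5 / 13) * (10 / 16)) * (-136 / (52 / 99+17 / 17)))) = 1963 / 11220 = 0.17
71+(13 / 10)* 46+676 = 4034 / 5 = 806.80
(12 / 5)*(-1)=-12 / 5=-2.40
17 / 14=1.21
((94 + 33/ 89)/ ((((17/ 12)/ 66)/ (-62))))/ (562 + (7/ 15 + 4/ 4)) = -1546591860/ 3196969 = -483.77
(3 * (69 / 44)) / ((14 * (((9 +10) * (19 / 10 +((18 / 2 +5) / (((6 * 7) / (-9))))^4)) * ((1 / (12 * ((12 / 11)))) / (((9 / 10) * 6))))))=201204 / 13341097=0.02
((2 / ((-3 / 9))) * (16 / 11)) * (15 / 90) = -16 / 11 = -1.45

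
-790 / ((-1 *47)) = 790 / 47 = 16.81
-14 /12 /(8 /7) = -49 /48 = -1.02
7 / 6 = 1.17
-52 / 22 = -26 / 11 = -2.36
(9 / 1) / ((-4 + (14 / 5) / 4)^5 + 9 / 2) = -100000 / 4298377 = -0.02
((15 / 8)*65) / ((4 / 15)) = 14625 / 32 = 457.03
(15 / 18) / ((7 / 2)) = 5 / 21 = 0.24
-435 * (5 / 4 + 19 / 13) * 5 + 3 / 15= -1533323 / 260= -5897.40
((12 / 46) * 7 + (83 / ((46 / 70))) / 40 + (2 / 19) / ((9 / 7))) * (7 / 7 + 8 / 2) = 796915 / 31464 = 25.33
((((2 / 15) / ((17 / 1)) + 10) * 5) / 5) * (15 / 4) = 638 / 17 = 37.53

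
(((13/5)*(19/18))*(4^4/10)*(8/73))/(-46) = -63232/377775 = -0.17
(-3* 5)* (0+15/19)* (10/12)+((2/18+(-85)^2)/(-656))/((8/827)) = -12568409/10944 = -1148.43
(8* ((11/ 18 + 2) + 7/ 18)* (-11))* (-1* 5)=1320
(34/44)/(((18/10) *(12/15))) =425/792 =0.54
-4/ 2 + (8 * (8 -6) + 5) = 19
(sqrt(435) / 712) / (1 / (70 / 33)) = 35 * sqrt(435) / 11748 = 0.06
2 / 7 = 0.29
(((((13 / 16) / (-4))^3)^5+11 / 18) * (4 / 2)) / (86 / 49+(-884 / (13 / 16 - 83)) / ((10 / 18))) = 2193583326713803309624607201041325 / 37897421139074856971907435312709632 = 0.06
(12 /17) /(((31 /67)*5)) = 804 /2635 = 0.31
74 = 74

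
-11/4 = -2.75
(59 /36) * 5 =8.19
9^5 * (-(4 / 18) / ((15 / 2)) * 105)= -183708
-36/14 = -18/7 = -2.57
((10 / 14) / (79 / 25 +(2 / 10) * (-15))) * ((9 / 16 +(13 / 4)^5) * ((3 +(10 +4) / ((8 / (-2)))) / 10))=-9296725 / 114688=-81.06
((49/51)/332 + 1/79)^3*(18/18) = 0.00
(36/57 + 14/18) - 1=70/171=0.41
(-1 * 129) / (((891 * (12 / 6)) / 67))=-2881 / 594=-4.85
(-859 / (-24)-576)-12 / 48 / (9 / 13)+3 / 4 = -539.82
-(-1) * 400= 400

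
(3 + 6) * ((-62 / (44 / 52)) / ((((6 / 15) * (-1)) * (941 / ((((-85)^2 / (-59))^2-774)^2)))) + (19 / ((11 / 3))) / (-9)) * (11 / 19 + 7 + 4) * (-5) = -4444665028275521677800 / 216646297319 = -20515767328.03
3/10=0.30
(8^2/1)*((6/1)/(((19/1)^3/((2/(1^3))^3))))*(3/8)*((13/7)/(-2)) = -7488/48013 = -0.16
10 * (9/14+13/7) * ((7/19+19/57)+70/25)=4990/57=87.54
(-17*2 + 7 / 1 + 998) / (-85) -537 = -46616 / 85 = -548.42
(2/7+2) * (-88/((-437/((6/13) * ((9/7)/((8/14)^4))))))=14553/5681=2.56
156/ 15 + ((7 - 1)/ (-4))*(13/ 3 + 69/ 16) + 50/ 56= -1877/ 1120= -1.68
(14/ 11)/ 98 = 1/ 77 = 0.01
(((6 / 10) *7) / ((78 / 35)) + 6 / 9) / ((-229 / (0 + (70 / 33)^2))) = -487550 / 9725859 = -0.05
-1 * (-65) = 65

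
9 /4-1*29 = -107 /4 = -26.75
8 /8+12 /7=2.71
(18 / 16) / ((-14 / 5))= -45 / 112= -0.40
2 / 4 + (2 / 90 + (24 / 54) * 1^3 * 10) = 149 / 30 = 4.97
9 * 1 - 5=4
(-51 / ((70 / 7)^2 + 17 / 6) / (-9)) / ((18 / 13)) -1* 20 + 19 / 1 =-5332 / 5553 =-0.96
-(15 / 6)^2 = -25 / 4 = -6.25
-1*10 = -10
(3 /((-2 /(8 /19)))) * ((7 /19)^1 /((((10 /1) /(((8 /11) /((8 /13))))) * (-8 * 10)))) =273 /794200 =0.00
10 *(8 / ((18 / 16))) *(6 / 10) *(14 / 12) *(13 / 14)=416 / 9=46.22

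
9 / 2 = 4.50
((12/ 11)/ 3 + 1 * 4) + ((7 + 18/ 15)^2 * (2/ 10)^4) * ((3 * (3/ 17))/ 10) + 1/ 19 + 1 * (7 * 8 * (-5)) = -152988869289/ 555156250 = -275.58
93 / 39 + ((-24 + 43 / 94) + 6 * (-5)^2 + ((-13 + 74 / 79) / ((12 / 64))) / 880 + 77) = 3277646299 / 15928770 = 205.77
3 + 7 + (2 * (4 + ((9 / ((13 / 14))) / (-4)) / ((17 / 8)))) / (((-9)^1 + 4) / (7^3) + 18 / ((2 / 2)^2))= 14067042 / 1363349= 10.32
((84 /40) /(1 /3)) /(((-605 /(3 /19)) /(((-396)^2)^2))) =-19205569152 /475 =-40432777.16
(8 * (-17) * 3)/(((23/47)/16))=-306816/23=-13339.83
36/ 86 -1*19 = -799/ 43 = -18.58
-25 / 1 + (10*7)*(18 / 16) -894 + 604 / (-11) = -39387 / 44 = -895.16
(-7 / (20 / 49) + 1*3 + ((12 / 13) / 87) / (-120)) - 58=-326407 / 4524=-72.15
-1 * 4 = -4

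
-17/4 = -4.25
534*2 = 1068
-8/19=-0.42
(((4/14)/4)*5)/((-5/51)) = -51/14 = -3.64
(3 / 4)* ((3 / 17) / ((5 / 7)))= 63 / 340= 0.19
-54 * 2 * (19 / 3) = -684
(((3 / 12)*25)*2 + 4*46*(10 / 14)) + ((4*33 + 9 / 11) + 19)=45545 / 154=295.75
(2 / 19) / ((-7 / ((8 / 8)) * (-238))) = 1 / 15827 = 0.00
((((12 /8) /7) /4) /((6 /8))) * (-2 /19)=-1 /133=-0.01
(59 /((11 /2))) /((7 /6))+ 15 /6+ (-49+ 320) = 43535 /154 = 282.69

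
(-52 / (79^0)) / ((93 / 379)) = -19708 / 93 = -211.91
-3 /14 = -0.21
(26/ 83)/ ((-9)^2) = 26/ 6723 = 0.00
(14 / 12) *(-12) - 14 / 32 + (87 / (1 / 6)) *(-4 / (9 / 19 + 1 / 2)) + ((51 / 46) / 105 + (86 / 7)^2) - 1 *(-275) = -5780884481 / 3335920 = -1732.92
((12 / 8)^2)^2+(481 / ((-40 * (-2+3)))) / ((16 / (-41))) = 22961 / 640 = 35.88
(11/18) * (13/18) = 143/324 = 0.44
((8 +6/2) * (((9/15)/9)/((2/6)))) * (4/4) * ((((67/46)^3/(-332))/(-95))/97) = 3308393/1488939058400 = 0.00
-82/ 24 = -41/ 12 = -3.42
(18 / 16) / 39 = 3 / 104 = 0.03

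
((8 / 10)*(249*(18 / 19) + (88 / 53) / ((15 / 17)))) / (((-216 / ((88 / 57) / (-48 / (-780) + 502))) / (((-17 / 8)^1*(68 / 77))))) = 13493693798 / 2655202834305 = 0.01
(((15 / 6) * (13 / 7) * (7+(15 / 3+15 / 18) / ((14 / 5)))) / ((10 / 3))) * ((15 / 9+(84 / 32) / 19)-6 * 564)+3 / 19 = -2185404113 / 51072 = -42790.65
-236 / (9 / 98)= -23128 / 9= -2569.78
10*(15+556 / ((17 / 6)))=35910 / 17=2112.35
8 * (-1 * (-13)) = 104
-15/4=-3.75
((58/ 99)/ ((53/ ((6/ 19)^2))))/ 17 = 232/ 3577871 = 0.00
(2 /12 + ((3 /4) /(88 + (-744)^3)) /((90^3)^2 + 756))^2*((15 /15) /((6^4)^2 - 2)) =2365497615665659291321302720952497683329 /143032424840591783943481892757267773392562651136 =0.00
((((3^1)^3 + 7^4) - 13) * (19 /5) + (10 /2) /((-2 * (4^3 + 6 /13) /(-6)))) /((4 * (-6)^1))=-2563507 /6704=-382.38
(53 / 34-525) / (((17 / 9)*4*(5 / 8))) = -160173 / 1445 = -110.85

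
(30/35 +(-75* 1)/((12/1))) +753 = 747.61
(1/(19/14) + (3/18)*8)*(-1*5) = -590/57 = -10.35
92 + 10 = 102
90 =90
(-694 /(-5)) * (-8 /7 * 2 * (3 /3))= -11104 /35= -317.26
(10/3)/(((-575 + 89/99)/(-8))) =660/14209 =0.05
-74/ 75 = -0.99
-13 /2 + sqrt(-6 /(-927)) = -13 /2 + sqrt(618) /309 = -6.42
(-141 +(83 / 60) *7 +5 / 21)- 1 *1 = -18491 / 140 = -132.08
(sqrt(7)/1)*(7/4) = 7*sqrt(7)/4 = 4.63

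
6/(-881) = -6/881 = -0.01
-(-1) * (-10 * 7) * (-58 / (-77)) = -580 / 11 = -52.73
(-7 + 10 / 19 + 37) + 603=12037 / 19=633.53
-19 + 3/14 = -263/14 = -18.79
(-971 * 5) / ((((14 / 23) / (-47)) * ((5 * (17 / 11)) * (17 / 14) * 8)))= 11546161 / 2312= 4994.01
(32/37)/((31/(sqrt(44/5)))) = 64 * sqrt(55)/5735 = 0.08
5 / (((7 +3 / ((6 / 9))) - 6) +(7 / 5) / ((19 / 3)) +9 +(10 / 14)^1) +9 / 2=4.82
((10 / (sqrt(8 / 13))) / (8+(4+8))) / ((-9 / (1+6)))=-7 * sqrt(26) / 72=-0.50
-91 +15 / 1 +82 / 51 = -3794 / 51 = -74.39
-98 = -98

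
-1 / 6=-0.17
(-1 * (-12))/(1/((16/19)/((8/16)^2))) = 40.42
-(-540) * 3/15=108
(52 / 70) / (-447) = -26 / 15645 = -0.00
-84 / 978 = -14 / 163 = -0.09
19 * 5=95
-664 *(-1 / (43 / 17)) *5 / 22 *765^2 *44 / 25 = 2642407920 / 43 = 61451346.98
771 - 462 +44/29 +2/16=72069/232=310.64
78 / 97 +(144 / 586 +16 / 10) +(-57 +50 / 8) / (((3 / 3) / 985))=-28413099043 / 568420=-49986.10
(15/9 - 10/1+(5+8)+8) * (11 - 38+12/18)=-3002/9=-333.56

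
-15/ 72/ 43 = -5/ 1032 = -0.00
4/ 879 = 0.00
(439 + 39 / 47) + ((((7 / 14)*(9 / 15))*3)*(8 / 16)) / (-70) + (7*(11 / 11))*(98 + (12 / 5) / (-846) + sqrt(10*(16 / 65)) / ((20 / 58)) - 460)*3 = -7066.69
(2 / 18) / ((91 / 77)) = 11 / 117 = 0.09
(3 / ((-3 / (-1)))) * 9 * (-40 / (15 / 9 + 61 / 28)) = -93.62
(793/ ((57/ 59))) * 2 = 93574/ 57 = 1641.65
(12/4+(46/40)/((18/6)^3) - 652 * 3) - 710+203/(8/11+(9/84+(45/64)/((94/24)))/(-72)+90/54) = -2578.02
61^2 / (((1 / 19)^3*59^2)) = 25522339 / 3481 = 7331.90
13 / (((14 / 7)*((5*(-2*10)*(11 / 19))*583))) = -247 / 1282600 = -0.00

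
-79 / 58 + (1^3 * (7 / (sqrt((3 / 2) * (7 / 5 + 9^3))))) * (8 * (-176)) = -448 * sqrt(27390) / 249 - 79 / 58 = -299.13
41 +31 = 72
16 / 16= 1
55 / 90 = 11 / 18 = 0.61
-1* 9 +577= 568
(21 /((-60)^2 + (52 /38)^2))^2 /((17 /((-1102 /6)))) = -10555610037 /28742200494992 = -0.00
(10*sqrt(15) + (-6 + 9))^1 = 3 + 10*sqrt(15) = 41.73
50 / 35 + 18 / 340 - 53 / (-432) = 412343 / 257040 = 1.60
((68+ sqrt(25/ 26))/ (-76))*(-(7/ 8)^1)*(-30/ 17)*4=-105/ 19- 525*sqrt(26)/ 33592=-5.61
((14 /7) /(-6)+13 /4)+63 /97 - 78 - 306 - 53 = -504517 /1164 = -433.43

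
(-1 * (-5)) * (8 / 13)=40 / 13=3.08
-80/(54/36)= -160/3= -53.33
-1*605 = -605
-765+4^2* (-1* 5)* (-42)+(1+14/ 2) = 2603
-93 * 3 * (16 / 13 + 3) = -15345 / 13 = -1180.38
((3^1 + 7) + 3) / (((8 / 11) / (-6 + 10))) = 143 / 2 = 71.50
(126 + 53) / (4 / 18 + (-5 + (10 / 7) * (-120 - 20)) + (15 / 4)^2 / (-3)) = -25776 / 30163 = -0.85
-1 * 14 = -14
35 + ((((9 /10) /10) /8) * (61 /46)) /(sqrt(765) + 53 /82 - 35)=199749518683 /5707330400 - 307623 * sqrt(85) /2853665200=35.00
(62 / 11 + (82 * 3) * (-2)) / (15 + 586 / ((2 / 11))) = -0.15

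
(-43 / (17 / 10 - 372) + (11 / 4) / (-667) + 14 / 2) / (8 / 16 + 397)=203663 / 11383022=0.02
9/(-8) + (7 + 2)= 63/8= 7.88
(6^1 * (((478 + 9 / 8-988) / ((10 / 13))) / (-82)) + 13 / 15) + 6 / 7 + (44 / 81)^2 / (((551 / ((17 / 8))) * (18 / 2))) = 7489556418629 / 149405307408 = 50.13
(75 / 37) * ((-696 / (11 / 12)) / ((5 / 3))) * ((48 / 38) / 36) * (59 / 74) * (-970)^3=6746040732960000 / 286121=23577579880.40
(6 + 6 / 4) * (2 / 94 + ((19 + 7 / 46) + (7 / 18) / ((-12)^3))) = 3223347445 / 22415616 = 143.80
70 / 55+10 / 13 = 292 / 143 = 2.04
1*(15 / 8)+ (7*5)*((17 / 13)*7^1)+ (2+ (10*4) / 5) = 332.26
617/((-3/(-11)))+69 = 6994/3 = 2331.33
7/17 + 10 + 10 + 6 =449/17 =26.41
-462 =-462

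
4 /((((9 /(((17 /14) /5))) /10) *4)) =17 /63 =0.27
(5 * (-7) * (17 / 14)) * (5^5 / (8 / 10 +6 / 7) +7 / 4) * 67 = -1246937335 / 232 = -5374729.89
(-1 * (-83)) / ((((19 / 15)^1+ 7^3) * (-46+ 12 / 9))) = -3735 / 691976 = -0.01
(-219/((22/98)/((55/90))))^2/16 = 22213.42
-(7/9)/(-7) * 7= 7/9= 0.78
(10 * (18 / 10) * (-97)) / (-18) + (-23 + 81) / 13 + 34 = 1761 / 13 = 135.46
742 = 742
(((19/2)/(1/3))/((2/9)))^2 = 263169/16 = 16448.06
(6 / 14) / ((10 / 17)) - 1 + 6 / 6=51 / 70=0.73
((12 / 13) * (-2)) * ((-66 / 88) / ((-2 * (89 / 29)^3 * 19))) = -219501 / 174127343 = -0.00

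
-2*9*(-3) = 54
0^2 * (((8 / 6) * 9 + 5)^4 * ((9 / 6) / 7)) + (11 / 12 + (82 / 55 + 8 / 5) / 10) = 809 / 660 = 1.23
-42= -42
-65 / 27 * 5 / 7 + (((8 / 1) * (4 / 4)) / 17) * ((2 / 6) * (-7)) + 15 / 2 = 30089 / 6426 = 4.68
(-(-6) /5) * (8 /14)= 24 /35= 0.69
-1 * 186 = -186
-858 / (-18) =143 / 3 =47.67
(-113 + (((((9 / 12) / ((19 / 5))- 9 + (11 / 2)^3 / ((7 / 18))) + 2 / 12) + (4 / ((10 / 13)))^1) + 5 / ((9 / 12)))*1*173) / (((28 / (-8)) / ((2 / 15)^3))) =-50.43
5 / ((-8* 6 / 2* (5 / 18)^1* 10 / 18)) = -27 / 20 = -1.35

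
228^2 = 51984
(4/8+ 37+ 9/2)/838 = 21/419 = 0.05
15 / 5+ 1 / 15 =46 / 15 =3.07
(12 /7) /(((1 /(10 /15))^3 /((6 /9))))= 64 /189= 0.34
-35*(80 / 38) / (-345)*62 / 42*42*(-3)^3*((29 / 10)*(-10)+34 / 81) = 40188400 / 3933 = 10218.26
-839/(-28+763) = -839/735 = -1.14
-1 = -1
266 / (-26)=-133 / 13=-10.23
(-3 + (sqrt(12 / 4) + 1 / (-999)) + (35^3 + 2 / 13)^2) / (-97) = -310358450502209 / 16376607 - sqrt(3) / 97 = -18951328.00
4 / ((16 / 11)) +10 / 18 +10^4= 360119 / 36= 10003.31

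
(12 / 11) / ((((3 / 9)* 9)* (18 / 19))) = 38 / 99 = 0.38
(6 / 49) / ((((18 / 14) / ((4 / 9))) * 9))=0.00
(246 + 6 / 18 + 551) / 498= 1.60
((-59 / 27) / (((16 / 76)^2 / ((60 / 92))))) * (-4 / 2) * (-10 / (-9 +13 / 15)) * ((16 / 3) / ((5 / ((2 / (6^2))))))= 532475 / 113643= 4.69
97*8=776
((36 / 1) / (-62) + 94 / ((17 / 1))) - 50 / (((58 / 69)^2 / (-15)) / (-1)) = -936505969 / 886414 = -1056.51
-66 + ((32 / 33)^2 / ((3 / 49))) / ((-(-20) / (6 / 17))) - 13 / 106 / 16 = -65.74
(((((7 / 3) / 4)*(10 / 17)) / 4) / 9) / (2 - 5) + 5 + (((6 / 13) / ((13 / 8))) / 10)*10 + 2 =13554781 / 1861704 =7.28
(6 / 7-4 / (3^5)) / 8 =715 / 6804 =0.11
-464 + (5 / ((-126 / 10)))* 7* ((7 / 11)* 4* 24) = -20912 / 33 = -633.70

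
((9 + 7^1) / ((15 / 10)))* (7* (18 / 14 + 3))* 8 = 2560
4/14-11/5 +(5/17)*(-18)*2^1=-7439/595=-12.50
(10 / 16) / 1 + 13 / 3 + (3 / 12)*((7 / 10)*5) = 35 / 6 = 5.83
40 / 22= 20 / 11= 1.82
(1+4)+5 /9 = 50 /9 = 5.56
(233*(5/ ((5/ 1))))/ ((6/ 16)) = 1864/ 3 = 621.33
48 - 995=-947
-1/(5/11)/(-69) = 11/345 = 0.03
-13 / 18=-0.72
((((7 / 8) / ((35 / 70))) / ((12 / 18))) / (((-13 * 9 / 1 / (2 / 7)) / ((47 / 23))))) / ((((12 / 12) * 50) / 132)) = -517 / 14950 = -0.03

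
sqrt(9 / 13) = 3 * sqrt(13) / 13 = 0.83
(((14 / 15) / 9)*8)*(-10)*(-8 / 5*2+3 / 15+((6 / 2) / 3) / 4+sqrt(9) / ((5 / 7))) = -1624 / 135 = -12.03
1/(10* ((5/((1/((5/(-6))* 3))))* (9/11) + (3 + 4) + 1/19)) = -209/6635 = -0.03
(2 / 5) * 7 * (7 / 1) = 98 / 5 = 19.60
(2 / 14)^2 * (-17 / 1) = -17 / 49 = -0.35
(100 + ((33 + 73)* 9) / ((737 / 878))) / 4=227828 / 737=309.13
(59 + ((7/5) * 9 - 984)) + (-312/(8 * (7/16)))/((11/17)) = -404314/385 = -1050.17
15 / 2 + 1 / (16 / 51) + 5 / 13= 11.07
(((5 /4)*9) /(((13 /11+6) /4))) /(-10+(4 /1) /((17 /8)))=-2805 /3634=-0.77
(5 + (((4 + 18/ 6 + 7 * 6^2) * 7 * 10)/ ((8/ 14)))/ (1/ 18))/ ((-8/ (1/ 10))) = -28555/ 4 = -7138.75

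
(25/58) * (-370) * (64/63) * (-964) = 285344000/1827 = 156181.72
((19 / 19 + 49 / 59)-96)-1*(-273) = 10551 / 59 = 178.83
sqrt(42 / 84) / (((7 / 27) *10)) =27 *sqrt(2) / 140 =0.27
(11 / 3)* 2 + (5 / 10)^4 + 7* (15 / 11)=8945 / 528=16.94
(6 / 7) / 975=2 / 2275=0.00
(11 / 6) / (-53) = -11 / 318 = -0.03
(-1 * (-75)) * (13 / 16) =60.94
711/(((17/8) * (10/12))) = 401.51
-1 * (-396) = 396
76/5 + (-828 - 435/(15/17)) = -6529/5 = -1305.80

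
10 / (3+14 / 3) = 30 / 23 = 1.30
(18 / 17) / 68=9 / 578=0.02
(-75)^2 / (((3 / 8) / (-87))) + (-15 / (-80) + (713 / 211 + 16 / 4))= -4405654455 / 3376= -1304992.43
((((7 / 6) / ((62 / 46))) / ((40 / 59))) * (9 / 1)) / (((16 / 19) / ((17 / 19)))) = 12.21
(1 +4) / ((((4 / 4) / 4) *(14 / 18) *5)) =36 / 7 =5.14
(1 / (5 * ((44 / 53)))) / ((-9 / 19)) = -1007 / 1980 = -0.51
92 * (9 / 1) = 828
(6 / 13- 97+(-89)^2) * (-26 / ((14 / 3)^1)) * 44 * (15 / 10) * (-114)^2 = -261741571344 / 7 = -37391653049.14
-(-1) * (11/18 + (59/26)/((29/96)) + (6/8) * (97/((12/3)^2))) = 2751299/217152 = 12.67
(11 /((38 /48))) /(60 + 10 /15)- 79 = -78.77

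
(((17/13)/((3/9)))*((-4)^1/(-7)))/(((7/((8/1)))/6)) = 9792/637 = 15.37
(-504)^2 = 254016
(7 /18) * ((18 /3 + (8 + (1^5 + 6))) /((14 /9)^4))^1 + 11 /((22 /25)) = 21787 /1568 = 13.89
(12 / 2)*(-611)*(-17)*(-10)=-623220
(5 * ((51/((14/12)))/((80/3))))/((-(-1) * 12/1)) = 153/224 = 0.68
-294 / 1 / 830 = -147 / 415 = -0.35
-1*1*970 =-970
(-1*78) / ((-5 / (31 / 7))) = 2418 / 35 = 69.09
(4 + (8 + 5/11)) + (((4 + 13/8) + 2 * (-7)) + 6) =887/88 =10.08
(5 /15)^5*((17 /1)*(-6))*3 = -34 /27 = -1.26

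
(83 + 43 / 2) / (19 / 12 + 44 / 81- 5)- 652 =-33730 / 49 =-688.37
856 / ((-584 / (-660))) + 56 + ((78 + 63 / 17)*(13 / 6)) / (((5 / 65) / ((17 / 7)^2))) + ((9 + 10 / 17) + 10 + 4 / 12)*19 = 14975.37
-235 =-235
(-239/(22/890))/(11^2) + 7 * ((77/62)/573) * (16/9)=-16996915513/212782977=-79.88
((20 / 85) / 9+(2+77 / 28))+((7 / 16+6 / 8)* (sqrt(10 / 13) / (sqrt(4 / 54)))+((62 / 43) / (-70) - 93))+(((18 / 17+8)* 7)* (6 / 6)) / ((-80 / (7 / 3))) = -165963893 / 1842120+57* sqrt(195) / 208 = -86.27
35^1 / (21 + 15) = 35 / 36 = 0.97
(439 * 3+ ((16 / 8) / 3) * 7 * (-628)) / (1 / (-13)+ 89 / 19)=-1195727 / 3414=-350.24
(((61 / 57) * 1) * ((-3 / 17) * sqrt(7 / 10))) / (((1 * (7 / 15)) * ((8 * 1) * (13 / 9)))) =-0.03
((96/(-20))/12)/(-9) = 2/45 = 0.04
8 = 8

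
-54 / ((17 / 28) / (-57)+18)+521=14872247 / 28711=518.00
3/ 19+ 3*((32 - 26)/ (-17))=-291/ 323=-0.90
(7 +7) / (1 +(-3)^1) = -7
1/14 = 0.07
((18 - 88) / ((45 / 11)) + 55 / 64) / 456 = -9361 / 262656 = -0.04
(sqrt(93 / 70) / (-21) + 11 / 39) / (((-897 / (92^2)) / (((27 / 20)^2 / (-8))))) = 20493 / 33800 - 1863 * sqrt(6510) / 1274000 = 0.49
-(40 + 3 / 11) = -443 / 11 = -40.27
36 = 36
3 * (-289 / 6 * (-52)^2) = -390728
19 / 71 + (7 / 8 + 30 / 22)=15659 / 6248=2.51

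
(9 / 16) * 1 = 9 / 16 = 0.56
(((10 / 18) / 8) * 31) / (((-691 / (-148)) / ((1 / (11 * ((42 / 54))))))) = 5735 / 106414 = 0.05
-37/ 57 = -0.65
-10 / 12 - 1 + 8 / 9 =-17 / 18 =-0.94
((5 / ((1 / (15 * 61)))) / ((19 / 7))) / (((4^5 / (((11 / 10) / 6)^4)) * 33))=568337 / 10085990400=0.00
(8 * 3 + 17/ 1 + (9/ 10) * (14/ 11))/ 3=2318/ 165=14.05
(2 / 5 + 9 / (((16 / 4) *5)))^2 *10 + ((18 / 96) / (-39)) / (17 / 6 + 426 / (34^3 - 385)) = 415789453 / 57562180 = 7.22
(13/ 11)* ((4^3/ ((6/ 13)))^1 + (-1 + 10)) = 5759/ 33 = 174.52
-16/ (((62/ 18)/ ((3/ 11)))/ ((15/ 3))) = -2160/ 341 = -6.33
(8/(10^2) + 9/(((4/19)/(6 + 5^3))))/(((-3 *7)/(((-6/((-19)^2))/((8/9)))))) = 5040297/1010800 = 4.99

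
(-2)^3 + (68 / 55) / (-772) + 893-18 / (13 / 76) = 107604034 / 137995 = 779.77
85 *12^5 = 21150720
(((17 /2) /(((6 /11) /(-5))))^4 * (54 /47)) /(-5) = -152853870125 /18048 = -8469296.88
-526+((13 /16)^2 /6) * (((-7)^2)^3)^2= 2339176729033 /1536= 1522901516.30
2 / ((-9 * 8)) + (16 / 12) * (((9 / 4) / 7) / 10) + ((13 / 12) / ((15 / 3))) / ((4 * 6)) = 27 / 1120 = 0.02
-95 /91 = -1.04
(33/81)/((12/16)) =44/81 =0.54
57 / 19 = 3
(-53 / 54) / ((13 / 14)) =-371 / 351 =-1.06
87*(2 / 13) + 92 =105.38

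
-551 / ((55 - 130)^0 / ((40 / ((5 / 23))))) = -101384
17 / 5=3.40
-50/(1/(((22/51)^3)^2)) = -5668995200/17596287801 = -0.32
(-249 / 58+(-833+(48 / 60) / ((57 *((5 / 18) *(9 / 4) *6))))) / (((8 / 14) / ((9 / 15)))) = -1453241279 / 1653000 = -879.15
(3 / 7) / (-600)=-1 / 1400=-0.00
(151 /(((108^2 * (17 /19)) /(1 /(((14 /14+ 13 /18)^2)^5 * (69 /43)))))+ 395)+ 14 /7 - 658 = -83643873726719608227 /320474660209493191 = -261.00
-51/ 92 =-0.55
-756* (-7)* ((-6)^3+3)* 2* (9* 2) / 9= -4508784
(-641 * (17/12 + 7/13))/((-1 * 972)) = 195505/151632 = 1.29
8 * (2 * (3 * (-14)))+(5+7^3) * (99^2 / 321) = 1065012 / 107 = 9953.38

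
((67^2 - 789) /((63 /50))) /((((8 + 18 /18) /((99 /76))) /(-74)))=-31451.55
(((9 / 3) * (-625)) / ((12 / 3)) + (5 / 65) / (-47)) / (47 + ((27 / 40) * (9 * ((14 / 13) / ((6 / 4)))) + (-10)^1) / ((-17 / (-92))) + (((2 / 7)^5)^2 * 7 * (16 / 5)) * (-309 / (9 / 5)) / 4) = -11788716920619765 / 414520972504396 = -28.44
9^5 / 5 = 59049 / 5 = 11809.80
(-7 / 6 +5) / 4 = 23 / 24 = 0.96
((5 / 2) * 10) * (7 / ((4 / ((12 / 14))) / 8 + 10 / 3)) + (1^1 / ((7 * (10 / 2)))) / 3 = 220547 / 4935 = 44.69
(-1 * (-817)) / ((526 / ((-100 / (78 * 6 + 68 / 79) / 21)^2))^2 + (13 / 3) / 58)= 3460666009248750 / 110144253767879751045327229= 0.00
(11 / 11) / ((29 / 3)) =3 / 29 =0.10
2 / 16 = 1 / 8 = 0.12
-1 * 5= -5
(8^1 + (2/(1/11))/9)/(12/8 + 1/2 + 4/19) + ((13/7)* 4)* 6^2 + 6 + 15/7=7568/27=280.30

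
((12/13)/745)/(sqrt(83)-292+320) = 336/6789185-12 *sqrt(83)/6789185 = 0.00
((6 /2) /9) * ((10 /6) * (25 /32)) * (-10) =-625 /144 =-4.34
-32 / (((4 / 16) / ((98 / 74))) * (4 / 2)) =-3136 / 37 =-84.76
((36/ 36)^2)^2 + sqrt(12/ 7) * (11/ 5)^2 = 1 + 242 * sqrt(21)/ 175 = 7.34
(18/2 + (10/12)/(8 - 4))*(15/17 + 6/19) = 1677/152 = 11.03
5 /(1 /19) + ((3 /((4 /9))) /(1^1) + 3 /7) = 2861 /28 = 102.18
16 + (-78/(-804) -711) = -694.90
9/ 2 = 4.50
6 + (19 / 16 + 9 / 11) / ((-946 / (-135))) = 1046631 / 166496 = 6.29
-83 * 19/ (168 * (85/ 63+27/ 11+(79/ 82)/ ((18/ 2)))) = -2133681/ 888940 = -2.40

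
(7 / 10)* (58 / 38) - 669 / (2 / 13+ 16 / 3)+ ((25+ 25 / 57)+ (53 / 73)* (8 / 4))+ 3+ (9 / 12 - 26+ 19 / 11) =-11213722057 / 97949940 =-114.48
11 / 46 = 0.24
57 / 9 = 19 / 3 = 6.33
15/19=0.79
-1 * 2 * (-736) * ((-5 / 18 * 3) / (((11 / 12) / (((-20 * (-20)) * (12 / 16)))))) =-4416000 / 11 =-401454.55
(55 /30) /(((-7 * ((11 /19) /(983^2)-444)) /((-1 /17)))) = -201954401 /5820252391002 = -0.00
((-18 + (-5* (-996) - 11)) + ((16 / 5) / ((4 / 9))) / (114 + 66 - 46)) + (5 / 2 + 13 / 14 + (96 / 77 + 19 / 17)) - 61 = 4895.85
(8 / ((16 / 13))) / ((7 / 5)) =4.64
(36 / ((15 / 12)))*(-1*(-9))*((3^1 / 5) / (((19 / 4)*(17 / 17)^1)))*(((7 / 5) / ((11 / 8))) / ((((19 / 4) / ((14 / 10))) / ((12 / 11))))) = 292626432 / 27300625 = 10.72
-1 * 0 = 0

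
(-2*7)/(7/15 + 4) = -210/67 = -3.13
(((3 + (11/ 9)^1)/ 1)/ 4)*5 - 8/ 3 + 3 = 101/ 18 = 5.61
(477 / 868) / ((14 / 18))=0.71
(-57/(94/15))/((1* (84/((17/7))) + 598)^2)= -13005/572155816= -0.00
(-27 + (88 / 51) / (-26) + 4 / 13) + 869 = 842.24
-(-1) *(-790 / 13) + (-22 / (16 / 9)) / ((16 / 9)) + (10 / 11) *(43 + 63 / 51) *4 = 28977659 / 311168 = 93.13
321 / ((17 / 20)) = 6420 / 17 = 377.65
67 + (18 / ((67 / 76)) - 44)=43.42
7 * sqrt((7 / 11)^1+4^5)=119 * sqrt(429) / 11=224.07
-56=-56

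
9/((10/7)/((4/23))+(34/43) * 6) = 5418/7801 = 0.69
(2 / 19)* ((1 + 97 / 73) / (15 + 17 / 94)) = 31960 / 1979249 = 0.02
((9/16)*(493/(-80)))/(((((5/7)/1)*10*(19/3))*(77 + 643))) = -0.00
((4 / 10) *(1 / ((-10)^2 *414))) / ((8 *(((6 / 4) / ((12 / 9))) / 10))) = 1 / 93150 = 0.00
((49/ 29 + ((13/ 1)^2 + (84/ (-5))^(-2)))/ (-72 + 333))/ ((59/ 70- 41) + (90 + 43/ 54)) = 174639625/ 13522391904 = 0.01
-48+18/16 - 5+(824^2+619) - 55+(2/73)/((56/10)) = 2777747475/4088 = 679488.13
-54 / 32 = -27 / 16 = -1.69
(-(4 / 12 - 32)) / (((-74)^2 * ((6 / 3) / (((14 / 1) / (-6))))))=-665 / 98568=-0.01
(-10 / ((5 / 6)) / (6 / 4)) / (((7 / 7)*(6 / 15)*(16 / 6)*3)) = -2.50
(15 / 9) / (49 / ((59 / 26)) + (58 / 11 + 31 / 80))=259600 / 4244997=0.06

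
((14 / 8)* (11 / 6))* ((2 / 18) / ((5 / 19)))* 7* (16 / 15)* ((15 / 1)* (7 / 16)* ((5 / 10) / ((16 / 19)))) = 1362053 / 34560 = 39.41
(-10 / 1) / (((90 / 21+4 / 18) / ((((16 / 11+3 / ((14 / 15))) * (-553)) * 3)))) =53676945 / 3124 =17182.12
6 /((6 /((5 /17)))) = 5 /17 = 0.29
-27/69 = -9/23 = -0.39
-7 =-7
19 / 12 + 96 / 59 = 2273 / 708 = 3.21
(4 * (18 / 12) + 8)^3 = 2744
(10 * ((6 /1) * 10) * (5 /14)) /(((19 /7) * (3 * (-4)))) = -125 /19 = -6.58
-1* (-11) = 11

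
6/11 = 0.55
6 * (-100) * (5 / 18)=-500 / 3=-166.67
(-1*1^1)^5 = -1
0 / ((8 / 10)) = 0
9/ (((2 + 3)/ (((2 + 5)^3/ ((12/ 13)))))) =13377/ 20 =668.85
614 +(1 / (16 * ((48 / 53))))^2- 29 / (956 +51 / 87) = 3348679579687 / 5454102528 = 613.97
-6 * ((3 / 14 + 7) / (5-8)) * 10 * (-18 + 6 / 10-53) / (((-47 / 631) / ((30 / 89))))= 1345998720 / 29281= 45968.33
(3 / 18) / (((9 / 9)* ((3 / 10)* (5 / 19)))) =19 / 9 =2.11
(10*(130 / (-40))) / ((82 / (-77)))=5005 / 164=30.52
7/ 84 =0.08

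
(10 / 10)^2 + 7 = 8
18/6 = 3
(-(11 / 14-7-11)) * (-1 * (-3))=723 / 14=51.64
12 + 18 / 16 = 105 / 8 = 13.12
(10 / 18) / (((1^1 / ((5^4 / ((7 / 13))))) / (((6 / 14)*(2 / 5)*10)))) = 1105.44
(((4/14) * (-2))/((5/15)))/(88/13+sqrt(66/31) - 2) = -149916/378035+1014 * sqrt(2046)/378035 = -0.28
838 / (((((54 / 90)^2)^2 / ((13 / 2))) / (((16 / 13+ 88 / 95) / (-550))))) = -164.84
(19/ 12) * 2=19/ 6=3.17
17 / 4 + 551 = 2221 / 4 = 555.25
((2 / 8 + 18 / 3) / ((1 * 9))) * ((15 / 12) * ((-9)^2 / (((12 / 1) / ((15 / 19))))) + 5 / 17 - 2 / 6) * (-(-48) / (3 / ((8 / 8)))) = 2566675 / 34884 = 73.58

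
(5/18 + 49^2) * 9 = 43223/2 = 21611.50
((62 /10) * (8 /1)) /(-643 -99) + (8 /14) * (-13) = -13904 /1855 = -7.50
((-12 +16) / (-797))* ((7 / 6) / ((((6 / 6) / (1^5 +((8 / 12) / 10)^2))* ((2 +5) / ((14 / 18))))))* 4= -12656 / 4841775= -0.00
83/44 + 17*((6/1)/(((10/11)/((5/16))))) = 6503/176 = 36.95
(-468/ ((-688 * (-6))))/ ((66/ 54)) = -0.09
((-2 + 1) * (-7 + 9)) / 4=-1 / 2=-0.50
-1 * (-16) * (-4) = -64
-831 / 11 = -75.55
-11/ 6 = -1.83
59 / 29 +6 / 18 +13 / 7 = 2573 / 609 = 4.22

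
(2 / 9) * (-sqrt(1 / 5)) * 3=-2 * sqrt(5) / 15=-0.30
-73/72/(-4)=73/288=0.25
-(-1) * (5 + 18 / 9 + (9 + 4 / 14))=114 / 7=16.29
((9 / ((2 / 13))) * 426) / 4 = 24921 / 4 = 6230.25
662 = 662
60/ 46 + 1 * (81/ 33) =951/ 253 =3.76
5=5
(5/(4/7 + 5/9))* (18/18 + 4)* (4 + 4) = 12600/71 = 177.46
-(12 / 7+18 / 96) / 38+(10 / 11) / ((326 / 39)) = 448011 / 7631008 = 0.06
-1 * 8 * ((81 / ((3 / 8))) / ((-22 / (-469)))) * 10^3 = -405216000 / 11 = -36837818.18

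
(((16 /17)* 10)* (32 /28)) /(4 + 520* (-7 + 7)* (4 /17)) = 320 /119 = 2.69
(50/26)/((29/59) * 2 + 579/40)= 59000/474253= 0.12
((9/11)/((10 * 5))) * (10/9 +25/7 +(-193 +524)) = 10574/1925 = 5.49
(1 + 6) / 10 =7 / 10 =0.70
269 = 269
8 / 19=0.42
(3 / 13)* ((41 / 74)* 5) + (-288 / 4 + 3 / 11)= -752253 / 10582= -71.09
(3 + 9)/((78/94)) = 188/13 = 14.46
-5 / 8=-0.62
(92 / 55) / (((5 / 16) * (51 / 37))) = 54464 / 14025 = 3.88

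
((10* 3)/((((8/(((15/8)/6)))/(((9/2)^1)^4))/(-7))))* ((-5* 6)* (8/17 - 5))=-3978426375/8704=-457080.24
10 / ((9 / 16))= 160 / 9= 17.78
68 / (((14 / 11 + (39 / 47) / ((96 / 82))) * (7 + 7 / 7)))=70312 / 16391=4.29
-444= -444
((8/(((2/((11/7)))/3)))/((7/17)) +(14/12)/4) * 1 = 46.09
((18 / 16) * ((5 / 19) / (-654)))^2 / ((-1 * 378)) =-25 / 46115768832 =-0.00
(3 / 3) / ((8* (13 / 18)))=9 / 52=0.17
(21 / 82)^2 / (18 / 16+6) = 294 / 31939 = 0.01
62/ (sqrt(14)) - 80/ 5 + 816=31 *sqrt(14)/ 7 + 800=816.57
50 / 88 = 25 / 44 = 0.57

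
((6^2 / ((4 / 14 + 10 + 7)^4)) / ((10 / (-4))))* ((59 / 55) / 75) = -3399816 / 1473717306875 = -0.00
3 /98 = 0.03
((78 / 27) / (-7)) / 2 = -13 / 63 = -0.21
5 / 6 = 0.83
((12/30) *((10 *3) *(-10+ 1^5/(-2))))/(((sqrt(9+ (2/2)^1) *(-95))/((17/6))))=357 *sqrt(10)/950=1.19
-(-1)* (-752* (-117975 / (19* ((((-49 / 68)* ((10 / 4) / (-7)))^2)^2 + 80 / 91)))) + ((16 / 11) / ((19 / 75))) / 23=46583716604212701040 / 8814345344739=5284988.82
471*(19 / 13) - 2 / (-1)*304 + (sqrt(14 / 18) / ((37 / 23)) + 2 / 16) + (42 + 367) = 23*sqrt(7) / 111 + 177373 / 104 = 1706.06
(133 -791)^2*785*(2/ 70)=9710764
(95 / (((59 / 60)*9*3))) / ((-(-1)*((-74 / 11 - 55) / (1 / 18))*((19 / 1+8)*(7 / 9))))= -10450 / 68143761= -0.00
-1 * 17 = -17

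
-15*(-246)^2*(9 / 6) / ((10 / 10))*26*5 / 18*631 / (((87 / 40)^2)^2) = -1765023104000000 / 6365529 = -277278306.96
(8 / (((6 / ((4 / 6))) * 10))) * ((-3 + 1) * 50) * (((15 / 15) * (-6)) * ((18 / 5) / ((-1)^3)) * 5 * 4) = -3840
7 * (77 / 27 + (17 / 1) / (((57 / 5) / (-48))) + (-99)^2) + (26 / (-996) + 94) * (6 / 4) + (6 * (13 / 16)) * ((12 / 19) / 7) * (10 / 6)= 68267.60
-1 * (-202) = 202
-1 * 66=-66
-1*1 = -1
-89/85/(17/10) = -178/289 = -0.62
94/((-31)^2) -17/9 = -15491/8649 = -1.79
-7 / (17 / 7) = -49 / 17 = -2.88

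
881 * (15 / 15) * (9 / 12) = 2643 / 4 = 660.75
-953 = -953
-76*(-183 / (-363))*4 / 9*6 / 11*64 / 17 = -2373632 / 67881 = -34.97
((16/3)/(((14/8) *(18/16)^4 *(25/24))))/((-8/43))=-11272192/1148175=-9.82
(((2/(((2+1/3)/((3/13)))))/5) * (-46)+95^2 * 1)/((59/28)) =16422188/3835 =4282.19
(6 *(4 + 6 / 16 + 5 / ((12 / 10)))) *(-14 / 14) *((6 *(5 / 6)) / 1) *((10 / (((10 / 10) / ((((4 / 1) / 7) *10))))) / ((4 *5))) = -5125 / 7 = -732.14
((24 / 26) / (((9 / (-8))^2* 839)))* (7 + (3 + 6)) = 4096 / 294489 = 0.01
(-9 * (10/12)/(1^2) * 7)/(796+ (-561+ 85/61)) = -183/824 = -0.22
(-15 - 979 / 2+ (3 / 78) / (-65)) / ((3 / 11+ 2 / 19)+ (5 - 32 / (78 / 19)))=267291981 / 1280500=208.74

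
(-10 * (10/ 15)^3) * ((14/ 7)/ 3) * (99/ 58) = -880/ 261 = -3.37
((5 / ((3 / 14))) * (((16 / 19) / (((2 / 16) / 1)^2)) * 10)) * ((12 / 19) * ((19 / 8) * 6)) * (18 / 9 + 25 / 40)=5644800 / 19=297094.74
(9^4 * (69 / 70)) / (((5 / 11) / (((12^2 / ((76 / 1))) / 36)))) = 4979799 / 6650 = 748.84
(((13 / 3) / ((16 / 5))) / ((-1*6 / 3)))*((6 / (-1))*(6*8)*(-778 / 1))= -151710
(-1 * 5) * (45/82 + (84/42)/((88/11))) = -655/164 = -3.99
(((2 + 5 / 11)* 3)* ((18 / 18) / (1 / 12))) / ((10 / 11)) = 486 / 5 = 97.20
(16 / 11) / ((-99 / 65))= -1040 / 1089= -0.96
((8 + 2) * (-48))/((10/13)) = -624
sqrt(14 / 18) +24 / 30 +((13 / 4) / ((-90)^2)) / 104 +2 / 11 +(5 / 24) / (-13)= sqrt(7) / 3 +35797823 / 37065600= 1.85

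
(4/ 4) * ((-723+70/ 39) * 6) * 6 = -337524/ 13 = -25963.38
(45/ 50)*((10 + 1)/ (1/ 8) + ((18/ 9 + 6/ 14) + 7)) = 3069/ 35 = 87.69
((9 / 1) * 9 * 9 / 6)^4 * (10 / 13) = 17433922005 / 104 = 167633865.43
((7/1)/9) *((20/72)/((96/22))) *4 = 385/1944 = 0.20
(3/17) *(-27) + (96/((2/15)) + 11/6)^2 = 318875621/612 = 521038.60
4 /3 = 1.33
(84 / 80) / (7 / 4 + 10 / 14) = 49 / 115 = 0.43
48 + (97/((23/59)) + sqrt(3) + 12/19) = sqrt(3) + 129989/437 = 299.19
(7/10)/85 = 0.01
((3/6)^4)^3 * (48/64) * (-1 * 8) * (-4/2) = 3/1024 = 0.00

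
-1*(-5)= 5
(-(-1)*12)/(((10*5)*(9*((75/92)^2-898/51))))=-287776/182844925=-0.00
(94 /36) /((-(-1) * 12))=47 /216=0.22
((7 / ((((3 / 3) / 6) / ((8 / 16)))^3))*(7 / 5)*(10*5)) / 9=1470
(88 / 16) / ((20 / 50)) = 55 / 4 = 13.75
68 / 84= 17 / 21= 0.81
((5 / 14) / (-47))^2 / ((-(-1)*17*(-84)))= -25 / 618272592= -0.00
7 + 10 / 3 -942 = -2795 / 3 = -931.67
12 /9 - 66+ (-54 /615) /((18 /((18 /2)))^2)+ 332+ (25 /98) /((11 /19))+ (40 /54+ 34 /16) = 270.62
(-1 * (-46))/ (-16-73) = -46/ 89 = -0.52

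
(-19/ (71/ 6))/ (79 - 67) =-19/ 142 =-0.13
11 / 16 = 0.69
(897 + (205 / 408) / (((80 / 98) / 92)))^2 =605531429281 / 665856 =909402.98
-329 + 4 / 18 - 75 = -3634 / 9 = -403.78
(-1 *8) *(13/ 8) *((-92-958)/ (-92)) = -6825/ 46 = -148.37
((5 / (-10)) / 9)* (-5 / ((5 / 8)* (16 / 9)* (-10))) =-1 / 40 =-0.02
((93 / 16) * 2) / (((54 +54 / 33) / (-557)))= -116.38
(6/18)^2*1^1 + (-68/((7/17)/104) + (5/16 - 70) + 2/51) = -295499941/17136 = -17244.39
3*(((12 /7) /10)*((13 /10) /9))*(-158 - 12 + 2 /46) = -50817 /4025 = -12.63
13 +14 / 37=495 / 37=13.38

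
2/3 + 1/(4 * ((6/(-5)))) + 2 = 59/24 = 2.46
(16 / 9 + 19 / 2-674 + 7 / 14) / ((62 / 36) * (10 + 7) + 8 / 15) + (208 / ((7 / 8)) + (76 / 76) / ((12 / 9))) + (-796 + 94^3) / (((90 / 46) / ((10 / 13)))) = 956467481633 / 2929836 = 326457.69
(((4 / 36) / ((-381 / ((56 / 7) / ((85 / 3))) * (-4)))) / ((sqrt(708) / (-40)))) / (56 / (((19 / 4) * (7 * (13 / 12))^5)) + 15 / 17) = -135504122936 * sqrt(177) / 51428588152906143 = -0.00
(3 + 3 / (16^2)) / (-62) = -771 / 15872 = -0.05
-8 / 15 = -0.53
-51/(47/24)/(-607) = 0.04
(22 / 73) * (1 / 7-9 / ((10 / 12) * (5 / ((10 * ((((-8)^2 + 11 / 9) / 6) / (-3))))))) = 181126 / 7665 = 23.63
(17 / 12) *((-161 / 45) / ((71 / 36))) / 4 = -0.64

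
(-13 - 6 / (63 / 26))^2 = 105625 / 441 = 239.51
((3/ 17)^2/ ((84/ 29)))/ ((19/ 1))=87/ 153748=0.00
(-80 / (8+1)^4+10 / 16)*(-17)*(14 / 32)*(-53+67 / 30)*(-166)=-96769502543 / 2519424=-38409.38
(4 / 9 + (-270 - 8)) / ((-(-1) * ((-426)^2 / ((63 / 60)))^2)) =-0.00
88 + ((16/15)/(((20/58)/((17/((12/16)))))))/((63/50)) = 81448/567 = 143.65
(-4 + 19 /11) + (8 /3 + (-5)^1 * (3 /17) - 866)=-486100 /561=-866.49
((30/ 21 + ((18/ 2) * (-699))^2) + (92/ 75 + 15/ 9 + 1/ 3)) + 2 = 20777761019/ 525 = 39576687.66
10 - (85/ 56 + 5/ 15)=1369/ 168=8.15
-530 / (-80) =53 / 8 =6.62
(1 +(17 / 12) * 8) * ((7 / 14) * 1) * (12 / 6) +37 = 148 / 3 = 49.33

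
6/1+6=12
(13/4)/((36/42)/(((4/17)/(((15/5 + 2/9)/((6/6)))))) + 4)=273/1322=0.21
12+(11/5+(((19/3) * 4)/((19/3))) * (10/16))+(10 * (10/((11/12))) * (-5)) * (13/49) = -689987/5390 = -128.01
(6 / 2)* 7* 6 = 126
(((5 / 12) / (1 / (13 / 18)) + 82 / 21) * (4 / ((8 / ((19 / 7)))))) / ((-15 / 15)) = -120821 / 21168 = -5.71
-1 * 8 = -8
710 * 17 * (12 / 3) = 48280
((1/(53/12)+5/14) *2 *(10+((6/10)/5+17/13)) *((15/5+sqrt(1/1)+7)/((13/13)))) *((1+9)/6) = 5896594/24115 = 244.52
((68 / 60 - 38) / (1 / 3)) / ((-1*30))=553 / 150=3.69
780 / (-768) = -65 / 64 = -1.02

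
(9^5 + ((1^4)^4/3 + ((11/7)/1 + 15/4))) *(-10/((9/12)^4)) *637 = -288904819840/243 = -1188908723.62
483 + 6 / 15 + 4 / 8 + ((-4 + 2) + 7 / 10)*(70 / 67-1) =162087 / 335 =483.84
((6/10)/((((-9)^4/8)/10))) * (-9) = -16/243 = -0.07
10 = 10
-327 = -327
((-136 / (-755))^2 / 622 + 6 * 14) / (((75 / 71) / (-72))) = -25374847360992 / 4431944375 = -5725.44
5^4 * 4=2500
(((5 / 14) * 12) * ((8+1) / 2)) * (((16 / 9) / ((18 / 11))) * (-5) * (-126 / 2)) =6600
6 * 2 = 12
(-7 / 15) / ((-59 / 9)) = 0.07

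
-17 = -17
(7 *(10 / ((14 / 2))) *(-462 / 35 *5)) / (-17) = 660 / 17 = 38.82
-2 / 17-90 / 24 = -263 / 68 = -3.87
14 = 14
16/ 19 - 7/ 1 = -117/ 19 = -6.16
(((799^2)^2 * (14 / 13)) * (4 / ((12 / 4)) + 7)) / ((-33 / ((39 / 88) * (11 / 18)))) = -71322271440175 / 2376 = -30017791010.17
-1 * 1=-1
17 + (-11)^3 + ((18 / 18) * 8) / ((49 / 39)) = -64074 / 49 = -1307.63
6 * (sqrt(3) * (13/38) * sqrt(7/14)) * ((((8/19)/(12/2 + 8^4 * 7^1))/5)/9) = 2 * sqrt(6)/5972745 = 0.00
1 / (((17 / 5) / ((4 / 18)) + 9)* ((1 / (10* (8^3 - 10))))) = 50200 / 243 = 206.58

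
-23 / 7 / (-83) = 23 / 581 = 0.04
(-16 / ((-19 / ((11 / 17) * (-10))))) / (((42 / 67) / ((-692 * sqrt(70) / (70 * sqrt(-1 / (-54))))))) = 8160064 * sqrt(105) / 15827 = 5283.11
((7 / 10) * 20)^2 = 196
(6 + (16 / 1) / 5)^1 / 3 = 3.07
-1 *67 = -67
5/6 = 0.83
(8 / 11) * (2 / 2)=8 / 11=0.73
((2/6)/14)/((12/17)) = 17/504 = 0.03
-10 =-10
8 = 8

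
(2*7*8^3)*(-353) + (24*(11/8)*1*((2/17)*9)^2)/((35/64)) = -25593340672/10115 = -2530236.35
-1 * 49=-49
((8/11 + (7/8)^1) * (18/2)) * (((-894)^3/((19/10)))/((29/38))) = -7105972199.81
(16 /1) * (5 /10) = 8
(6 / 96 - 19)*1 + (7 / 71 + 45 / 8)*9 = 37005 / 1136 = 32.57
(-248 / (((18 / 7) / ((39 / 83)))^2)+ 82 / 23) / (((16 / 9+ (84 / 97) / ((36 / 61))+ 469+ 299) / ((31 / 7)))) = -20220944368 / 746773228313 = -0.03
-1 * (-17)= 17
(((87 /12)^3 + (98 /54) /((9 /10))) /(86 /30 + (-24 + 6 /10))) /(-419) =29789435 /669005568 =0.04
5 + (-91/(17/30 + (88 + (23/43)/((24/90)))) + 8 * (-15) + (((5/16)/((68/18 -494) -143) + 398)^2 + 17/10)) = 158289.30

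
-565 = -565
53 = 53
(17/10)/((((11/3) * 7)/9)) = 459/770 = 0.60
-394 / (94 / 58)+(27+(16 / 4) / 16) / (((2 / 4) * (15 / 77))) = 51691 / 1410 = 36.66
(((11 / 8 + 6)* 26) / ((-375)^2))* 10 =767 / 56250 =0.01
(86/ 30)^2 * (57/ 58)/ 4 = 35131/ 17400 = 2.02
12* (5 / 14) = 4.29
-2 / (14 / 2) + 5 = 4.71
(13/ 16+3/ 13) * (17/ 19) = 3689/ 3952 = 0.93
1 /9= 0.11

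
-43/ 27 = -1.59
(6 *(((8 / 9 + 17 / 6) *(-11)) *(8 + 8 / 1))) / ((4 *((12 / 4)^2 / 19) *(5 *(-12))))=14003 / 405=34.58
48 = 48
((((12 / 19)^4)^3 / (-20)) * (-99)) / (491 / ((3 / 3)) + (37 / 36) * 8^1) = 0.00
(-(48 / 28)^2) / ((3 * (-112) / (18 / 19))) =54 / 6517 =0.01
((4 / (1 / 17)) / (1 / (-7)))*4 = -1904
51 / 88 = 0.58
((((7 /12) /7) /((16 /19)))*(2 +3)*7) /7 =95 /192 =0.49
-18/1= -18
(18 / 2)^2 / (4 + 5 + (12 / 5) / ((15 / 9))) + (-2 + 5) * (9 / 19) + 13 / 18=98207 / 9918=9.90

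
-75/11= -6.82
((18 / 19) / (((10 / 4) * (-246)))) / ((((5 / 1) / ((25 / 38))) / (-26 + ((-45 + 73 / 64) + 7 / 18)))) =40015 / 2841792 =0.01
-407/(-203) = 407/203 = 2.00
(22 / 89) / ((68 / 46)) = 253 / 1513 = 0.17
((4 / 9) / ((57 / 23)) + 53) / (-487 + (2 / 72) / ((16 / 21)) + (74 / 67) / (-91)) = -10645264448 / 97481186307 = -0.11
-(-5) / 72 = 5 / 72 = 0.07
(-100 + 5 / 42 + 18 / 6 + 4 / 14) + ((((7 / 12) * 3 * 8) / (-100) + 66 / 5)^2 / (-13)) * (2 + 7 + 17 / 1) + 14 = -5561357 / 13125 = -423.72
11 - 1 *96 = -85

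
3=3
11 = 11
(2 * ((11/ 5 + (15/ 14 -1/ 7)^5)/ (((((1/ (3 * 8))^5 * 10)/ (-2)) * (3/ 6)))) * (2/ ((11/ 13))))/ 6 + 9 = -7253159.66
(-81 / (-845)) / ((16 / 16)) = 81 / 845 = 0.10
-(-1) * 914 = 914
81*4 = 324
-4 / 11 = -0.36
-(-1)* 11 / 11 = 1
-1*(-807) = 807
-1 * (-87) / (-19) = -4.58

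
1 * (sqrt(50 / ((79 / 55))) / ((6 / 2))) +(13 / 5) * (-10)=-26 +5 * sqrt(8690) / 237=-24.03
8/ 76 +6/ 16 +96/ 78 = 3381/ 1976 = 1.71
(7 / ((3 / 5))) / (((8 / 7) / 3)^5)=47647845 / 32768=1454.10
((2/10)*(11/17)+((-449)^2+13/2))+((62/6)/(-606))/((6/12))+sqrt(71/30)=sqrt(2130)/30+31154421703/154530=201609.13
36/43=0.84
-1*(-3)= 3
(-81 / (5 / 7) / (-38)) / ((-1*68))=-567 / 12920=-0.04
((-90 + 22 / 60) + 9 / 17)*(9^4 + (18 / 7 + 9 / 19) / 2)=-26442236511 / 45220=-584746.50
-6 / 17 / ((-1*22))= 3 / 187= 0.02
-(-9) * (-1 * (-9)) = 81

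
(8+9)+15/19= 338/19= 17.79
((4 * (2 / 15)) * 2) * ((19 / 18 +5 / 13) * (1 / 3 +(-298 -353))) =-5262592 / 5265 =-999.54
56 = 56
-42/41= -1.02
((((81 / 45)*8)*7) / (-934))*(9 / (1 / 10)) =-4536 / 467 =-9.71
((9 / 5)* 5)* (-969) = -8721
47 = 47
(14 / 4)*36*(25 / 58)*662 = 1042650 / 29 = 35953.45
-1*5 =-5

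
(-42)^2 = 1764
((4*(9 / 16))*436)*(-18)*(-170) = 3001860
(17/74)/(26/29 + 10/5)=493/6216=0.08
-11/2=-5.50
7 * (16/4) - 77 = -49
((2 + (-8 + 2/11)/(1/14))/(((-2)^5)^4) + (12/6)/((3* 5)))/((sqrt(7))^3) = 11525471* sqrt(7)/4238868480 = 0.01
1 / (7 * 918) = 1 / 6426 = 0.00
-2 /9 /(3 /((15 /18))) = -5 /81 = -0.06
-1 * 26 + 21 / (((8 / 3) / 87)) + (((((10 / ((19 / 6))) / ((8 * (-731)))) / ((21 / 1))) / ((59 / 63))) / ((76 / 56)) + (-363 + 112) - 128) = 34891401609 / 124556552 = 280.12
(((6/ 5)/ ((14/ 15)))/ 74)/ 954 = 1/ 54908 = 0.00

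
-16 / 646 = -8 / 323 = -0.02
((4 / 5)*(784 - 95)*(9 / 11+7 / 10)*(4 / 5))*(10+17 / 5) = 61673768 / 6875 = 8970.73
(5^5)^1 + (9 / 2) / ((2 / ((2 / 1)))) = 6259 / 2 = 3129.50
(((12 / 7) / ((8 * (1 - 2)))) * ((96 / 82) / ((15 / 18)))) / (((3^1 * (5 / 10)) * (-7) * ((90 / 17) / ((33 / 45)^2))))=32912 / 11300625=0.00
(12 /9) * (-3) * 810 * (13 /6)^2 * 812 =-12350520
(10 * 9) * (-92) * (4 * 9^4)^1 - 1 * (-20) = -217300300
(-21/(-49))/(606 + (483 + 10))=3/7693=0.00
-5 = -5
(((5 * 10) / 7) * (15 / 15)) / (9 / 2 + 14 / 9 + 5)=900 / 1393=0.65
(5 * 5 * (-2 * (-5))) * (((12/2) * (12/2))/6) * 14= 21000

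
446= 446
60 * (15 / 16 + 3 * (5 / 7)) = 5175 / 28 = 184.82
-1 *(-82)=82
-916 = -916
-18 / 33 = -6 / 11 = -0.55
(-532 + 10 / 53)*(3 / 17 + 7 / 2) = -103625 / 53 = -1955.19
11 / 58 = 0.19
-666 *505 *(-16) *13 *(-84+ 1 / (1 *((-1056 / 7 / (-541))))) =-61880291655 / 11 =-5625481059.55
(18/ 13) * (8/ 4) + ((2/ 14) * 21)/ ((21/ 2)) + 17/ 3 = 2381/ 273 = 8.72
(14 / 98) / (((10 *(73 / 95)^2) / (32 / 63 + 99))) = 11315545 / 4700178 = 2.41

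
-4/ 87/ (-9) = 4/ 783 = 0.01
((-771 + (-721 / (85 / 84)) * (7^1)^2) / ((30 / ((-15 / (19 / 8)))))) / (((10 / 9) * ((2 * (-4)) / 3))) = -2535.47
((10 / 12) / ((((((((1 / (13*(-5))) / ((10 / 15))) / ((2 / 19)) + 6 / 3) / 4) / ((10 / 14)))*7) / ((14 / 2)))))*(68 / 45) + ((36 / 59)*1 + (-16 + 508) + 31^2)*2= 15020156882 / 5162913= 2909.24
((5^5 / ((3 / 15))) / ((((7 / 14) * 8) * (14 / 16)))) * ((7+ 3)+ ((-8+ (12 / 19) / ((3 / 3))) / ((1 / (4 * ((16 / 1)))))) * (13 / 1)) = -3634062500 / 133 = -27323778.20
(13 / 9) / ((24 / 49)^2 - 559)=-31213 / 12074247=-0.00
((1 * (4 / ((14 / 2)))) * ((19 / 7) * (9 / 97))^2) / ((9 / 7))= 12996 / 461041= 0.03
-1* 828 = -828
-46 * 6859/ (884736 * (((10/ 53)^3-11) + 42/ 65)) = 0.03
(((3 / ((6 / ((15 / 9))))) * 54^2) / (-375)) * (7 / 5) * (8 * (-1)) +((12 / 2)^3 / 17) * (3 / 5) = 170424 / 2125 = 80.20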